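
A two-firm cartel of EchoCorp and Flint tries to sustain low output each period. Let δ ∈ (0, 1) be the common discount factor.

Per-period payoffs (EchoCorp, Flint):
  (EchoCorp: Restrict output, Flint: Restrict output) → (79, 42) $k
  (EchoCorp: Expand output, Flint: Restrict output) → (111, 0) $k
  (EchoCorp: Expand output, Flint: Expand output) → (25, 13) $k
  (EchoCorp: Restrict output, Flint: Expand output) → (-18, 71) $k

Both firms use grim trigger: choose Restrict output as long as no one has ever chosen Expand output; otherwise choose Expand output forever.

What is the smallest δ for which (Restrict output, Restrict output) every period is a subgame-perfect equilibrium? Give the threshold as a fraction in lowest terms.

For EchoCorp: deviation gain 111−79 = 32, per-period punishment loss 79−25 = 54. IC gives δ ≥ 32/86 = 16/43.
For Flint: gain 29, loss 29 per period, so δ ≥ 29/58 = 1/2.
The tighter constraint is Flint's, so cooperation needs δ ≥ 1/2.

1/2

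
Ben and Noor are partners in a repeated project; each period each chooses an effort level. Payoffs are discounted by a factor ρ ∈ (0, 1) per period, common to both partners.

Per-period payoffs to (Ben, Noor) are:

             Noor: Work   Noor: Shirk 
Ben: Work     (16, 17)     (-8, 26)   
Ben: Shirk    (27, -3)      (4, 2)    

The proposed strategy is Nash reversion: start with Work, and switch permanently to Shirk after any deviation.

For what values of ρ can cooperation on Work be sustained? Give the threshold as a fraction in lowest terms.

Ben: cooperation gives 16 each period; deviation gives 27 once then 4 forever.
  16/(1−ρ) ≥ 27 + 4ρ/(1−ρ) ⇒ ρ ≥ 11/23.
Noor: cooperation gives 17 each period; deviation gives 26 once then 2 forever.
  ρ ≥ 9/24 = 3/8.
Both must hold, so the binding constraint is Ben's: ρ ≥ 11/23.

11/23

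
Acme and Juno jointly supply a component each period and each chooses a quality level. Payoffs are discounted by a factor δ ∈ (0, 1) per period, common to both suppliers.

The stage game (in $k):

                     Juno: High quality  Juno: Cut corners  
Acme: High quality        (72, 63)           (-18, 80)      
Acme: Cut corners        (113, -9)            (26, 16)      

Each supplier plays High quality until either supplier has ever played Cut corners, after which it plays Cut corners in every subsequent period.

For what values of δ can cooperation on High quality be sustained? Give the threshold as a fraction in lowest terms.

41/87

Acme's threshold: (113−72)/(113−26) = 41/87.
Juno's threshold: (80−63)/(80−16) = 17/64.
41/87 > 17/64, so Acme binds and δ* = 41/87.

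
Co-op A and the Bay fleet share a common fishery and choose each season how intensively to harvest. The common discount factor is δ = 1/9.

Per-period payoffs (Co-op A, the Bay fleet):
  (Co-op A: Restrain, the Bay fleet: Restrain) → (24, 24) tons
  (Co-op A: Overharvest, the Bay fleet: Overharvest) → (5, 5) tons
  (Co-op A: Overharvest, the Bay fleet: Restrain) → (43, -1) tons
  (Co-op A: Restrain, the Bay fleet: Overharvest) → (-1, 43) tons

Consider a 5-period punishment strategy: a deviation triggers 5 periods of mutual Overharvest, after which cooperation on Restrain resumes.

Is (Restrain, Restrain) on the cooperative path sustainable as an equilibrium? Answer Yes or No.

A one-shot deviation gives 43 now, then 5 for 5 periods, then back to 24.
Gain from deviating: (43−24) today; loss: (24−5) in each of the next 5 periods.
No-deviation condition: (24−5)(δ+…+δ^5) ≥ 43−24, i.e. δ+…+δ^5 ≥ 1.
At δ = 1/9: δ+…+δ^5 = 0.1250 < 1.0000.
So cooperation is not sustainable.

No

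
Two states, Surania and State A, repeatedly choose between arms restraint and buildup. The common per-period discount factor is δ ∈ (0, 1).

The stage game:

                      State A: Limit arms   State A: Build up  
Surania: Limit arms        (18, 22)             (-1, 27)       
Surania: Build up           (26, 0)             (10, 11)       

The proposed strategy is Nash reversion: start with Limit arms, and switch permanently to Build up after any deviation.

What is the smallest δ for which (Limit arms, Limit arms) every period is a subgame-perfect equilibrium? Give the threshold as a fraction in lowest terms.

Surania's threshold: (26−18)/(26−10) = 1/2.
State A's threshold: (27−22)/(27−11) = 5/16.
1/2 > 5/16, so Surania binds and δ* = 1/2.

1/2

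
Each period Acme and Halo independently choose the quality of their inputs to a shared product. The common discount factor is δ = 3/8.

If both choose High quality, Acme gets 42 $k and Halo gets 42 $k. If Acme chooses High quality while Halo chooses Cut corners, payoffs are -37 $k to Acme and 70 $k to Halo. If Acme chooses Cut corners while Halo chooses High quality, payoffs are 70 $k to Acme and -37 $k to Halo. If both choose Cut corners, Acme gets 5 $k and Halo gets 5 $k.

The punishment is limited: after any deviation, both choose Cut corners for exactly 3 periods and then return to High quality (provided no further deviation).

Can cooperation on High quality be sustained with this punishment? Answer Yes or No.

IC: δ+…+δ^3 ≥ (70−42)/(42−5) = 28/37.
At δ = 3/8: partial sum = 0.5684 < 0.7568. Cooperation not sustainable.

No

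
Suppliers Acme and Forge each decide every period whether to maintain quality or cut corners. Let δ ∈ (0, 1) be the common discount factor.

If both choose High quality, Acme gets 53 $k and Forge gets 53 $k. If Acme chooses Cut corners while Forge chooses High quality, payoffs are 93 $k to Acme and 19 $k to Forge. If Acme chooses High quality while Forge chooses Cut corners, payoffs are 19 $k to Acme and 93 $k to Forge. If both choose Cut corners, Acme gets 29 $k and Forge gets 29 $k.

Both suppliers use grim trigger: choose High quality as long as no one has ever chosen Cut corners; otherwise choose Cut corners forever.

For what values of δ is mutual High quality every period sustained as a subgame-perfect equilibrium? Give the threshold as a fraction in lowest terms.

5/8

53/(1−δ) ≥ 93 + 29δ/(1−δ)
53 ≥ 93 − 64δ
δ ≥ 40/64 = 5/8.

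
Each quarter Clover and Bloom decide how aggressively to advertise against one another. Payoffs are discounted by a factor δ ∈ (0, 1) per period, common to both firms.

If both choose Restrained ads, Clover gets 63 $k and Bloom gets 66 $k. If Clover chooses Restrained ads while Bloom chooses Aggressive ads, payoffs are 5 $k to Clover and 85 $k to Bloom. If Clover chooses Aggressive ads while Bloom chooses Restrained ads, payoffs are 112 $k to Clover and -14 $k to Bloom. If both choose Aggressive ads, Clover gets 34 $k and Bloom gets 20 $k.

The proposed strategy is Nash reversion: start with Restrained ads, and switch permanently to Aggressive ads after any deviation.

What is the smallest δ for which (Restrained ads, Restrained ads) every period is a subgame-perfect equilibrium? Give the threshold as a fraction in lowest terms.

Clover's threshold: (112−63)/(112−34) = 49/78.
Bloom's threshold: (85−66)/(85−20) = 19/65.
49/78 > 19/65, so Clover binds and δ* = 49/78.

49/78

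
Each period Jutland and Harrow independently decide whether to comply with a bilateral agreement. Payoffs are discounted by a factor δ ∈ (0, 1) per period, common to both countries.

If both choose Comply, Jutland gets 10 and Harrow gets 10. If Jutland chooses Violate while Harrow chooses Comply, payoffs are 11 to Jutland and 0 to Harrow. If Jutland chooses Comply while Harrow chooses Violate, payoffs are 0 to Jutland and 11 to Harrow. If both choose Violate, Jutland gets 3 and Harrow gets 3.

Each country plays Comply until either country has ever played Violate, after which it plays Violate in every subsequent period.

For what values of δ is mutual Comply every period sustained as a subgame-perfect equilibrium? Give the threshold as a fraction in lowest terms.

10/(1−δ) ≥ 11 + 3δ/(1−δ)
10 ≥ 11 − 8δ
δ ≥ 1/8.

1/8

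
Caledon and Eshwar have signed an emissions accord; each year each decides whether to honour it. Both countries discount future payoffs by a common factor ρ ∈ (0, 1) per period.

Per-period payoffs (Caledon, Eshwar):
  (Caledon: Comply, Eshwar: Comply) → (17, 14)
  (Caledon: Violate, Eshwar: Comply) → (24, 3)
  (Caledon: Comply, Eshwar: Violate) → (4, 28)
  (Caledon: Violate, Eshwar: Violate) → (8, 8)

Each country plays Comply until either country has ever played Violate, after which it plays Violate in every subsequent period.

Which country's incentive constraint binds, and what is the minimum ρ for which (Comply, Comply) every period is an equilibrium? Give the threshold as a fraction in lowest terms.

Caledon's threshold: (24−17)/(24−8) = 7/16.
Eshwar's threshold: (28−14)/(28−8) = 7/10.
7/16 < 7/10, so Eshwar binds and ρ* = 7/10.

Eshwar; ρ ≥ 7/10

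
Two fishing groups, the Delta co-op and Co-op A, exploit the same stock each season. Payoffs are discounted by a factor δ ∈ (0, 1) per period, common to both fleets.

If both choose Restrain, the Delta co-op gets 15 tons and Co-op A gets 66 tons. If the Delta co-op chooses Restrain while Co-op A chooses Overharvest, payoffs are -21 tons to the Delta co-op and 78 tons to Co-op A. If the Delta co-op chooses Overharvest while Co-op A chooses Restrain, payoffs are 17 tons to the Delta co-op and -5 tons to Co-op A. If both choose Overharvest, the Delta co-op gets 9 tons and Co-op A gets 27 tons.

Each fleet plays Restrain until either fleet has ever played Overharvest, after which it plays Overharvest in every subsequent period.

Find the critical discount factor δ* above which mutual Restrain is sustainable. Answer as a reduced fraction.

1/4

the Delta co-op: cooperation gives 15 each period; deviation gives 17 once then 9 forever.
  15/(1−δ) ≥ 17 + 9δ/(1−δ) ⇒ δ ≥ 2/8 = 1/4.
Co-op A: cooperation gives 66 each period; deviation gives 78 once then 27 forever.
  δ ≥ 12/51 = 4/17.
Both must hold, so the binding constraint is the Delta co-op's: δ ≥ 1/4.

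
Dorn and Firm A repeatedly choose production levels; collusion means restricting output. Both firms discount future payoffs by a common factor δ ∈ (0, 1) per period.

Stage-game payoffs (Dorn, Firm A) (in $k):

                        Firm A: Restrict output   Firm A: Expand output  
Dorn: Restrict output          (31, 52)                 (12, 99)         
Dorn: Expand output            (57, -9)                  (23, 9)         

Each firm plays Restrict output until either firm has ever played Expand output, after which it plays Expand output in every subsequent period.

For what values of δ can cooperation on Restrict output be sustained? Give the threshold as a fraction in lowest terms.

For Dorn: deviation gain 57−31 = 26, per-period punishment loss 31−23 = 8. IC gives δ ≥ 26/34 = 13/17.
For Firm A: gain 47, loss 43 per period, so δ ≥ 47/90.
The tighter constraint is Dorn's, so cooperation needs δ ≥ 13/17.

13/17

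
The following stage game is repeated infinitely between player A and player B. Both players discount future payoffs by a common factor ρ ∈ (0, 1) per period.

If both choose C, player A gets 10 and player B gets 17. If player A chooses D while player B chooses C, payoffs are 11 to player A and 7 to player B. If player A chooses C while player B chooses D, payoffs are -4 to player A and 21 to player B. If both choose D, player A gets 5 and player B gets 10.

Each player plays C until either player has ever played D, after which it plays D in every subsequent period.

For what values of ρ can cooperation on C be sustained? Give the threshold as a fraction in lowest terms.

player A's threshold: (11−10)/(11−5) = 1/6.
player B's threshold: (21−17)/(21−10) = 4/11.
1/6 < 4/11, so player B binds and ρ* = 4/11.

4/11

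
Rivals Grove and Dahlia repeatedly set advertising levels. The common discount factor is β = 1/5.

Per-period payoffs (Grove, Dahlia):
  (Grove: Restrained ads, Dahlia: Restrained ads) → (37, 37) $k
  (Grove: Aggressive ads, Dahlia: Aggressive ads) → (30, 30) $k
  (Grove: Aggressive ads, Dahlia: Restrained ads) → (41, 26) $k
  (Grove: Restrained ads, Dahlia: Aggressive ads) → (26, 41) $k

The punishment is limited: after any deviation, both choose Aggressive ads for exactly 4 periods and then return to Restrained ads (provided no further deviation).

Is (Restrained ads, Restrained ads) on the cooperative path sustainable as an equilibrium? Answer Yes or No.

A one-shot deviation gives 41 now, then 30 for 4 periods, then back to 37.
Gain from deviating: (41−37) today; loss: (37−30) in each of the next 4 periods.
No-deviation condition: (37−30)(β+…+β^4) ≥ 41−37, i.e. β+…+β^4 ≥ 4/7.
At β = 1/5: β+…+β^4 = 0.2496 < 0.5714.
So cooperation is not sustainable.

No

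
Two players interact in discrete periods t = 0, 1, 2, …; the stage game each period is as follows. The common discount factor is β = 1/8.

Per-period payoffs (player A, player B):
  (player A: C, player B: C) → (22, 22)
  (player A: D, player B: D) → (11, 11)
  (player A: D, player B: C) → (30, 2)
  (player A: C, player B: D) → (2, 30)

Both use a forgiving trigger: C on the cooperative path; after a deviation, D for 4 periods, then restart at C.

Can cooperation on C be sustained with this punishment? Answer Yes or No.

No

Comparing payoff streams over the 5 periods until play realigns: cooperate → 22(1+β+…+β^4); deviate → 30 + 11(β+…+β^4).
Cooperation is sustained iff (22−11)(β+…+β^4) ≥ 30−22.
β+…+β^4 = 1/8·(1−(1/8)^4)/(1−1/8) = 0.1428, and (30−22)/(22−11) = 0.7273.
0.1428 < 0.7273, so cooperation is not sustainable.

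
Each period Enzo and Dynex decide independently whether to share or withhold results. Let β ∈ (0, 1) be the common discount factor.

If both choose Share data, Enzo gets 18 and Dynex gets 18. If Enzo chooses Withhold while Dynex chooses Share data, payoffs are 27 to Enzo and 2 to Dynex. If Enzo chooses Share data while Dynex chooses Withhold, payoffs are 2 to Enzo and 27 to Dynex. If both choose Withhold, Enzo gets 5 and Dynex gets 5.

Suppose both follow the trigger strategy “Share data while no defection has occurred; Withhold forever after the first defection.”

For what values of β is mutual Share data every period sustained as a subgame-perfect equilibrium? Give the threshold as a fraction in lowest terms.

9/22

Cooperation forever yields 18 each period: 18/(1−β).
Deviating yields 27 once, then 5 forever: 27 + 5β/(1−β).
No profitable deviation requires 18/(1−β) ≥ 27 + 5β/(1−β).
Multiplying by (1−β): 18 ≥ 27(1−β) + 5β = 27 − 22β.
So 22β ≥ 9, i.e. β ≥ 9/22.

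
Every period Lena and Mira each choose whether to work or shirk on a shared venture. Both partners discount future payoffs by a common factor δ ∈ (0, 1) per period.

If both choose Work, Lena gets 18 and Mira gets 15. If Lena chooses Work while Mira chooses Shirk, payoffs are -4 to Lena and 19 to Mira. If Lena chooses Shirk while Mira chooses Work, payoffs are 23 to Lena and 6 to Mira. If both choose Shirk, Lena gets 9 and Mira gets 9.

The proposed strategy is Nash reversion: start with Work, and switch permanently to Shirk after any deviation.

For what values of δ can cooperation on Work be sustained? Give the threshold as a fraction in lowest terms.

For Lena: deviation gain 23−18 = 5, per-period punishment loss 18−9 = 9. IC gives δ ≥ 5/14.
For Mira: gain 4, loss 6 per period, so δ ≥ 4/10 = 2/5.
The tighter constraint is Mira's, so cooperation needs δ ≥ 2/5.

2/5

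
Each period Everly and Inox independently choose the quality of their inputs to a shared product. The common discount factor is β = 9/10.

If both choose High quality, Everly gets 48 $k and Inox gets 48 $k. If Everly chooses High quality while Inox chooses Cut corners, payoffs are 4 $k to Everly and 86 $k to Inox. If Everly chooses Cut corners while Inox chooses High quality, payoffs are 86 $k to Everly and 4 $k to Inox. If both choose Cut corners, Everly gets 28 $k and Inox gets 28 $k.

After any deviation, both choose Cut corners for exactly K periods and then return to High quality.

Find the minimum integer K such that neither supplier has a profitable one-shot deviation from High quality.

3

Need Σ_{k=1}^{K} β^k ≥ (86−48)/(48−28) = 1.9000 at β = 9/10.
At K = 2 the sum is 1.7100 < 1.9000; at K = 3 it is 2.4390 ≥ 1.9000.
So the minimum punishment length is K = 3.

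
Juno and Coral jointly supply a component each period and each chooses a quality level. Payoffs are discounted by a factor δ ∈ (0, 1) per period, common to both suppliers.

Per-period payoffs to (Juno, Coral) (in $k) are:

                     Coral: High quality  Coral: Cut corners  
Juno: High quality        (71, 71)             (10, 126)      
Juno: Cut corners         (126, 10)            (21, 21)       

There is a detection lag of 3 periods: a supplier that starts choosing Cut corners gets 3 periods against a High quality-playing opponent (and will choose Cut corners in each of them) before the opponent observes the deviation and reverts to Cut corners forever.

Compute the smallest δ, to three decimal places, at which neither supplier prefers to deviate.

A deviator earns 126 for 3 periods, then 21 forever; cooperating earns 71 forever. Multiplying the IC by (1−δ):
71 ≥ 126(1−δ^3) + 21δ^3, so 105·δ^3 ≥ 55 and δ^3 ≥ 11/21.
δ ≥ (11/21)^(1/3) ≈ 0.806.

0.806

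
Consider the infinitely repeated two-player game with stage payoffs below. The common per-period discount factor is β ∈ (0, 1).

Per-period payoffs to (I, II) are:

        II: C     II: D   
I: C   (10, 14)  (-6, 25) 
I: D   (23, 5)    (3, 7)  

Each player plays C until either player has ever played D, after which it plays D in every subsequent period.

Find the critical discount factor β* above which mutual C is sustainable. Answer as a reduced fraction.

I's threshold: (23−10)/(23−3) = 13/20.
II's threshold: (25−14)/(25−7) = 11/18.
13/20 > 11/18, so I binds and β* = 13/20.

13/20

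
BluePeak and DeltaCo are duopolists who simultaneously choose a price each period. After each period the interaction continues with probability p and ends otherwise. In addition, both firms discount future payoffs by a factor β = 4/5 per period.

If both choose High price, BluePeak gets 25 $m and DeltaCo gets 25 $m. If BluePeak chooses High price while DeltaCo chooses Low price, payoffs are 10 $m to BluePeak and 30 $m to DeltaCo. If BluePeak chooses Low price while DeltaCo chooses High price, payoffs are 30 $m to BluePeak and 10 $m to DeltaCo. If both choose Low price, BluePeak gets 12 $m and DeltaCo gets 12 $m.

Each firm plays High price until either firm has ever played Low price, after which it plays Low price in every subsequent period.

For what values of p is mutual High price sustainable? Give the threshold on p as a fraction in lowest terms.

Expected continuation weight on next period's payoff is β·p = 4/5·p, which plays the role of the discount factor.
Cooperation requires 4/5·p ≥ (30−25)/(30−12) = 5/18, hence p ≥ 25/72.

25/72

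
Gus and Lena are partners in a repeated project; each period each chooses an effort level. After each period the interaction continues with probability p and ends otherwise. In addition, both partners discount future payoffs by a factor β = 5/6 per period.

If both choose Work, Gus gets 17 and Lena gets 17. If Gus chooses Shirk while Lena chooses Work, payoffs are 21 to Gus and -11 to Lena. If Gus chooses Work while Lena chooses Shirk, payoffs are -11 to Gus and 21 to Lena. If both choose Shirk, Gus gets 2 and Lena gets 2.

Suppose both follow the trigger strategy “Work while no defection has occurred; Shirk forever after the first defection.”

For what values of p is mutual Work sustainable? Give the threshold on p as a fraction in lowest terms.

24/95

With continuation probability p and discount β, the effective per-period discount factor is βp.
Grim-trigger IC: βp ≥ (21−17)/(21−2) = 4/19.
So p ≥ (4/19)/(5/6) = 24/95.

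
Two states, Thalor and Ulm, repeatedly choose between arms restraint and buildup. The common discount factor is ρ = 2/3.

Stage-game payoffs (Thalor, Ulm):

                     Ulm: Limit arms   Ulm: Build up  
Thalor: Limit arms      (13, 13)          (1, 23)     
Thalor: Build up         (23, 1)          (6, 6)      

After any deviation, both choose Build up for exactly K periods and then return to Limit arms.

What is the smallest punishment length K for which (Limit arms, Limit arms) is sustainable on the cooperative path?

4

Need Σ_{k=1}^{K} ρ^k ≥ (23−13)/(13−6) = 1.4286 at ρ = 2/3.
At K = 3 the sum is 1.4074 < 1.4286; at K = 4 it is 1.6049 ≥ 1.4286.
So the minimum punishment length is K = 4.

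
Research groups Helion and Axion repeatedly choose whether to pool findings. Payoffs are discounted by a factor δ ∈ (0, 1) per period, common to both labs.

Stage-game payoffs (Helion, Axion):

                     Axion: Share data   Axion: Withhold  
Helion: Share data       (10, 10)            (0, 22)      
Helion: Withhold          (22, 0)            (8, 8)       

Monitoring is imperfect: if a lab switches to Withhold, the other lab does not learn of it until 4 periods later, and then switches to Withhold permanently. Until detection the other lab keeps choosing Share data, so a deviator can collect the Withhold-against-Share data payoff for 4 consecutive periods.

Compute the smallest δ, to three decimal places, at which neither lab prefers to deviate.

0.962

A deviator earns 22 for 4 periods, then 8 forever; cooperating earns 10 forever. Multiplying the IC by (1−δ):
10 ≥ 22(1−δ^4) + 8δ^4, so 14·δ^4 ≥ 12 and δ^4 ≥ 6/7.
δ ≥ (6/7)^(1/4) ≈ 0.962.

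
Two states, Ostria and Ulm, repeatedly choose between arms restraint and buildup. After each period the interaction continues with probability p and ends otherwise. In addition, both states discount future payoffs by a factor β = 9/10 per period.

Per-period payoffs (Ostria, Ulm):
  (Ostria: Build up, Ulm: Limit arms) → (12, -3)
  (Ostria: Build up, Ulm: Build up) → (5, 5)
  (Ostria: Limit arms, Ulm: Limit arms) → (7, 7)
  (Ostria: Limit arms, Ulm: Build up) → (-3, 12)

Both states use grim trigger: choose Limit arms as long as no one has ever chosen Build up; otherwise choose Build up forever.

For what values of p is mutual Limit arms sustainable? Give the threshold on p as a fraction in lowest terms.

Expected continuation weight on next period's payoff is β·p = 9/10·p, which plays the role of the discount factor.
Cooperation requires 9/10·p ≥ (12−7)/(12−5) = 5/7, hence p ≥ 50/63.

50/63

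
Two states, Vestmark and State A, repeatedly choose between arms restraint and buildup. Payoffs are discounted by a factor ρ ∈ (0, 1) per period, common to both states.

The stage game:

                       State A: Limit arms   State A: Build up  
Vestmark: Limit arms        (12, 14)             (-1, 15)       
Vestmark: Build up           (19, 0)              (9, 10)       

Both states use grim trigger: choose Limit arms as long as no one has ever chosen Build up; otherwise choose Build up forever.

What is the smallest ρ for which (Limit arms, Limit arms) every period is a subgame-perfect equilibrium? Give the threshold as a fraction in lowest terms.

Vestmark: cooperation gives 12 each period; deviation gives 19 once then 9 forever.
  12/(1−ρ) ≥ 19 + 9ρ/(1−ρ) ⇒ ρ ≥ 7/10.
State A: cooperation gives 14 each period; deviation gives 15 once then 10 forever.
  ρ ≥ 1/5.
Both must hold, so the binding constraint is Vestmark's: ρ ≥ 7/10.

7/10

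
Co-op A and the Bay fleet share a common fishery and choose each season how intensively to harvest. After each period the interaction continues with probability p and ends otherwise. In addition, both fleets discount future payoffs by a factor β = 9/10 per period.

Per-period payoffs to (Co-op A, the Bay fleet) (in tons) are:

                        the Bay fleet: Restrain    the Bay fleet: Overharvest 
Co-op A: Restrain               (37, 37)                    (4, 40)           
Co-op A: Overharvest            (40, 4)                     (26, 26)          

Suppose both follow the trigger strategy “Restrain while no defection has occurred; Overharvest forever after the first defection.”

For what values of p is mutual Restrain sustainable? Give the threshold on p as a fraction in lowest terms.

With continuation probability p and discount β, the effective per-period discount factor is βp.
Grim-trigger IC: βp ≥ (40−37)/(40−26) = 3/14.
So p ≥ (3/14)/(9/10) = 5/21.

5/21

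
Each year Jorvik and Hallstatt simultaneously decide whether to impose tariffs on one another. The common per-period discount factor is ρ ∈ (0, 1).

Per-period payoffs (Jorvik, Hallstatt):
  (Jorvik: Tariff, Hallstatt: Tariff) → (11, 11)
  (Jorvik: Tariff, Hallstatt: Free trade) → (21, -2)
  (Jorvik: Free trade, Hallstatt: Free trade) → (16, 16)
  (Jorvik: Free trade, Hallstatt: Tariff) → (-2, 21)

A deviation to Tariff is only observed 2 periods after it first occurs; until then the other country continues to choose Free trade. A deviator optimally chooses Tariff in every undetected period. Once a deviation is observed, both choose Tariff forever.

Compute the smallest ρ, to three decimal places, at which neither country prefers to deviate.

0.707

A deviator earns 21 for 2 periods, then 11 forever; cooperating earns 16 forever. Multiplying the IC by (1−ρ):
16 ≥ 21(1−ρ^2) + 11ρ^2, so 10·ρ^2 ≥ 5 and ρ^2 ≥ 1/2.
ρ ≥ (1/2)^(1/2) ≈ 0.707.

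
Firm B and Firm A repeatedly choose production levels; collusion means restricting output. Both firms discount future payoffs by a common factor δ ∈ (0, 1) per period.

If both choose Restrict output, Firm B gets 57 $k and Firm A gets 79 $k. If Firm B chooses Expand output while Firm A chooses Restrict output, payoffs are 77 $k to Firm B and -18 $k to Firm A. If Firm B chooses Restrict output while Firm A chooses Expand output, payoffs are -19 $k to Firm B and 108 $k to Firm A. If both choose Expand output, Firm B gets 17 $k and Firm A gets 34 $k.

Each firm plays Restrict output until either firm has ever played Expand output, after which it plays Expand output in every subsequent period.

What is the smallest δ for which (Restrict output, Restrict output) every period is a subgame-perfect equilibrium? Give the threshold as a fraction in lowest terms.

Firm B's threshold: (77−57)/(77−17) = 1/3.
Firm A's threshold: (108−79)/(108−34) = 29/74.
1/3 < 29/74, so Firm A binds and δ* = 29/74.

29/74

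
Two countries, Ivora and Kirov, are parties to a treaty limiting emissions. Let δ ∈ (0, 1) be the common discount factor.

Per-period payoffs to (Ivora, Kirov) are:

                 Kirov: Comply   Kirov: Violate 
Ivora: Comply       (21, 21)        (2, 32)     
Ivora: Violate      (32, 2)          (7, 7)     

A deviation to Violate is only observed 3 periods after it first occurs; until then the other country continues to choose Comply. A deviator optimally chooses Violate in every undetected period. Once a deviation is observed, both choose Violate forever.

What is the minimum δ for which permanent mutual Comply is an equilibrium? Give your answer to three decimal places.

0.761

The best deviation is to choose Violate for all 3 undetected periods, earning 32 each, then 7 forever once detected.
Deviation value: 32(1−δ^3)/(1−δ) + 7δ^3/(1−δ); cooperation value: 21/(1−δ).
IC: 21 ≥ 32(1−δ^3) + 7δ^3 = 32 − 25δ^3.
So δ^3 ≥ 11/25, giving δ ≥ (11/25)^(1/3) ≈ 0.761.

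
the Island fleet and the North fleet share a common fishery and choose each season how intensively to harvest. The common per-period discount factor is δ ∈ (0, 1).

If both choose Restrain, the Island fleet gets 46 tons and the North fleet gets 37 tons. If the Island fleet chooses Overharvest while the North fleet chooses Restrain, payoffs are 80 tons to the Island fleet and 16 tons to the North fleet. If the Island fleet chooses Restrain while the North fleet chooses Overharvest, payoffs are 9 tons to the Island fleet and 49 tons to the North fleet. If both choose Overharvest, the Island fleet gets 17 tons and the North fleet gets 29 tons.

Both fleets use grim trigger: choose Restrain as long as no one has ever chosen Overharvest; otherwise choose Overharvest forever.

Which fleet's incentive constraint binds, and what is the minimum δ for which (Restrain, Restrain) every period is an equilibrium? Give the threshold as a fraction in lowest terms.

the Island fleet: cooperation gives 46 each period; deviation gives 80 once then 17 forever.
  46/(1−δ) ≥ 80 + 17δ/(1−δ) ⇒ δ ≥ 34/63.
the North fleet: cooperation gives 37 each period; deviation gives 49 once then 29 forever.
  δ ≥ 12/20 = 3/5.
Both must hold, so the binding constraint is the North fleet's: δ ≥ 3/5.

the North fleet; δ ≥ 3/5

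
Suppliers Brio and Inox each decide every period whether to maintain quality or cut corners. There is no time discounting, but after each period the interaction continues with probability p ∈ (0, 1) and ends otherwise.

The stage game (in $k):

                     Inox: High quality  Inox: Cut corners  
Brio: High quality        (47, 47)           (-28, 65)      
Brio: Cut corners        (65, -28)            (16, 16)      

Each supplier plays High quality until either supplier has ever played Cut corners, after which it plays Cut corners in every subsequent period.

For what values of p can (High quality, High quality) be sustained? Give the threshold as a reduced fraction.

Expected cooperation value is 47 + p·47 + p²·47 + … = 47/(1−p); deviation gives 65 + p·16/(1−p).
47 ≥ 65(1−p) + 16p ⇒ 49p ≥ 18 ⇒ p ≥ 18/49.

18/49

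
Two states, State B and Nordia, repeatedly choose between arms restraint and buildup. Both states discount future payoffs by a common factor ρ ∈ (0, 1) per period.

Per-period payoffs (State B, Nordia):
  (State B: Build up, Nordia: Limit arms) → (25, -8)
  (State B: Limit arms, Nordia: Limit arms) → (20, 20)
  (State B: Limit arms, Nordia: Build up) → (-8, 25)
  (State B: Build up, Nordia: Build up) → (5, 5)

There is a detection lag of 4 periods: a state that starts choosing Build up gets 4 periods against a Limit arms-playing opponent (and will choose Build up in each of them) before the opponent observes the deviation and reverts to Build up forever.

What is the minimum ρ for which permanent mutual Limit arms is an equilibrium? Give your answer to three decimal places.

0.707

The best deviation is to choose Build up for all 4 undetected periods, earning 25 each, then 5 forever once detected.
Deviation value: 25(1−ρ^4)/(1−ρ) + 5ρ^4/(1−ρ); cooperation value: 20/(1−ρ).
IC: 20 ≥ 25(1−ρ^4) + 5ρ^4 = 25 − 20ρ^4.
So ρ^4 ≥ 5/20 = 1/4, giving ρ ≥ (1/4)^(1/4) ≈ 0.707.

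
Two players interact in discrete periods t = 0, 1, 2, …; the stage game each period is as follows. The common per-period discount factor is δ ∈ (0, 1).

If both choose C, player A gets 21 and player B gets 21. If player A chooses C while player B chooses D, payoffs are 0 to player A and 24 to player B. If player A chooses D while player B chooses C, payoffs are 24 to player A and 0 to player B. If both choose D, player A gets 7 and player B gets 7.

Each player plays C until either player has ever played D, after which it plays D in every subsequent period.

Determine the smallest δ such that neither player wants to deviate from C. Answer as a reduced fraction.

3/17

21/(1−δ) ≥ 24 + 7δ/(1−δ)
21 ≥ 24 − 17δ
δ ≥ 3/17.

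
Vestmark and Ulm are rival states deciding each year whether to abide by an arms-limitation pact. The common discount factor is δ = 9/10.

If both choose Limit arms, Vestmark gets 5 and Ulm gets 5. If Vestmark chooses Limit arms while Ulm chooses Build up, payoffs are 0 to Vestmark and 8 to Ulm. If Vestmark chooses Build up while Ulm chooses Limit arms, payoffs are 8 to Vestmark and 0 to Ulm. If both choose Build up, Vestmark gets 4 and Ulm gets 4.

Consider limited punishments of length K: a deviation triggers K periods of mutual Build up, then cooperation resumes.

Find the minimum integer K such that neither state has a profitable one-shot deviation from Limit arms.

4

No profitable deviation requires (5−4)(δ+…+δ^K) ≥ 8−5, i.e. δ+…+δ^K ≥ 3 ≈ 3.0000.
With δ = 9/10, the partial sums are K=1: 0.9000, K=2: 1.7100, K=3: 2.4390, K=4: 3.0951.
K = 4 is the first length at which the sum reaches 3.0000.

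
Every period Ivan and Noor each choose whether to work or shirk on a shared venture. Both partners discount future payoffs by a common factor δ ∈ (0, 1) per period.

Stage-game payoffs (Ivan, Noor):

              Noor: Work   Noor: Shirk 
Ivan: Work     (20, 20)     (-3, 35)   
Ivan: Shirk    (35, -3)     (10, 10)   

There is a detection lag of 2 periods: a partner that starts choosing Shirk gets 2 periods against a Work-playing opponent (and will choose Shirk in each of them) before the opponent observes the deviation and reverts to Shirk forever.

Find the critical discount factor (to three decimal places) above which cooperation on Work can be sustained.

0.775

The best deviation is to choose Shirk for all 2 undetected periods, earning 35 each, then 10 forever once detected.
Deviation value: 35(1−δ^2)/(1−δ) + 10δ^2/(1−δ); cooperation value: 20/(1−δ).
IC: 20 ≥ 35(1−δ^2) + 10δ^2 = 35 − 25δ^2.
So δ^2 ≥ 15/25 = 3/5, giving δ ≥ (3/5)^(1/2) ≈ 0.775.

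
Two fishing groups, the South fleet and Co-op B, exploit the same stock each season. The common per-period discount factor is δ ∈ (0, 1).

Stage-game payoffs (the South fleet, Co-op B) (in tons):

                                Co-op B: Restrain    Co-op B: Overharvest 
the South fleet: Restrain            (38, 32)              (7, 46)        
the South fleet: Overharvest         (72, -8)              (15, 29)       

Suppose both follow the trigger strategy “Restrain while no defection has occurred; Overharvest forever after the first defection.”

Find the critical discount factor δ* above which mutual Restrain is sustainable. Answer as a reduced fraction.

14/17

the South fleet's threshold: (72−38)/(72−15) = 34/57.
Co-op B's threshold: (46−32)/(46−29) = 14/17.
34/57 < 14/17, so Co-op B binds and δ* = 14/17.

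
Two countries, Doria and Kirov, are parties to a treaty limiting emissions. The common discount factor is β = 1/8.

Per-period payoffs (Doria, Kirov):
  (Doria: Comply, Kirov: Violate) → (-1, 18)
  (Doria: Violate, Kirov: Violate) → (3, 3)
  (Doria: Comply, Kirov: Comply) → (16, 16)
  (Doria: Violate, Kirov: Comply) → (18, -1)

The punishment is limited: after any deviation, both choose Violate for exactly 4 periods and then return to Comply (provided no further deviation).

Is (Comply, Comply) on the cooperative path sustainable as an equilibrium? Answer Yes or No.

A one-shot deviation gives 18 now, then 3 for 4 periods, then back to 16.
Gain from deviating: (18−16) today; loss: (16−3) in each of the next 4 periods.
No-deviation condition: (16−3)(β+…+β^4) ≥ 18−16, i.e. β+…+β^4 ≥ 2/13.
At β = 1/8: β+…+β^4 = 0.1428 < 0.1538.
So cooperation is not sustainable.

No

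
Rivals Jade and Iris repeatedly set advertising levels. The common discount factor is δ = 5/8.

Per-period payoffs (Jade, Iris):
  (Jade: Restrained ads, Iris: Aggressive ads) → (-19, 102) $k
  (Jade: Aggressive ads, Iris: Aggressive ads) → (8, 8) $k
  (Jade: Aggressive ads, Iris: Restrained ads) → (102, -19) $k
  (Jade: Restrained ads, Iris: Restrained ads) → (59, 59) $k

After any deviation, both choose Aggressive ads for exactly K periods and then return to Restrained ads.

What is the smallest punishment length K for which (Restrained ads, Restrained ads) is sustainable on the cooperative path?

Need Σ_{k=1}^{K} δ^k ≥ (102−59)/(59−8) = 0.8431 at δ = 5/8.
At K = 1 the sum is 0.6250 < 0.8431; at K = 2 it is 1.0156 ≥ 0.8431.
So the minimum punishment length is K = 2.

2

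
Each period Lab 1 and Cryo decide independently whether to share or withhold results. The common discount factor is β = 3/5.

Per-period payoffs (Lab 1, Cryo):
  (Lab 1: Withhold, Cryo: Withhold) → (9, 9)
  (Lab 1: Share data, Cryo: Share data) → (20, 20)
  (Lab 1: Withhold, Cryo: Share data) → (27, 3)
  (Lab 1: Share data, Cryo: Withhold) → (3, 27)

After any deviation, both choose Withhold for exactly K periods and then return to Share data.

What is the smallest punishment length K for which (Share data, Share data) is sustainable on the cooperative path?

No profitable deviation requires (20−9)(β+…+β^K) ≥ 27−20, i.e. β+…+β^K ≥ 7/11 ≈ 0.6364.
With β = 3/5, the partial sums are K=1: 0.6000, K=2: 0.9600.
K = 2 is the first length at which the sum reaches 0.6364.

2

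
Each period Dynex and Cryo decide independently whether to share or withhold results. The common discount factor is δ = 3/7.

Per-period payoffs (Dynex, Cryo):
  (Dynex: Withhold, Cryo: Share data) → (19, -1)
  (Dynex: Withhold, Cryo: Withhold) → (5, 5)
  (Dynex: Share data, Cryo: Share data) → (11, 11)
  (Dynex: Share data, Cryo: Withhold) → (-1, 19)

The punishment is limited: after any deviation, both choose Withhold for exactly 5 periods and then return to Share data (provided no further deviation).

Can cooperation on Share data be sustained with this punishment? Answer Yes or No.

No

Comparing payoff streams over the 6 periods until play realigns: cooperate → 11(1+δ+…+δ^5); deviate → 19 + 5(δ+…+δ^5).
Cooperation is sustained iff (11−5)(δ+…+δ^5) ≥ 19−11.
δ+…+δ^5 = 3/7·(1−(3/7)^5)/(1−3/7) = 0.7392, and (19−11)/(11−5) = 1.3333.
0.7392 < 1.3333, so cooperation is not sustainable.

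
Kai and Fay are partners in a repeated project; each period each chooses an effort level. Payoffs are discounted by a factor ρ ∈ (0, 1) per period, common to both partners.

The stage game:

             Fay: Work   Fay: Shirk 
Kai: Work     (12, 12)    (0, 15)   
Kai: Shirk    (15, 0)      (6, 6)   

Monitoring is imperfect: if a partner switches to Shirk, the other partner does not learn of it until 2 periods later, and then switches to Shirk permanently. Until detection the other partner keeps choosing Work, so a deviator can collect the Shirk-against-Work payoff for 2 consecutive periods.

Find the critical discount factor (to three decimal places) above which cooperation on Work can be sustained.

The best deviation is to choose Shirk for all 2 undetected periods, earning 15 each, then 6 forever once detected.
Deviation value: 15(1−ρ^2)/(1−ρ) + 6ρ^2/(1−ρ); cooperation value: 12/(1−ρ).
IC: 12 ≥ 15(1−ρ^2) + 6ρ^2 = 15 − 9ρ^2.
So ρ^2 ≥ 3/9 = 1/3, giving ρ ≥ (1/3)^(1/2) ≈ 0.577.

0.577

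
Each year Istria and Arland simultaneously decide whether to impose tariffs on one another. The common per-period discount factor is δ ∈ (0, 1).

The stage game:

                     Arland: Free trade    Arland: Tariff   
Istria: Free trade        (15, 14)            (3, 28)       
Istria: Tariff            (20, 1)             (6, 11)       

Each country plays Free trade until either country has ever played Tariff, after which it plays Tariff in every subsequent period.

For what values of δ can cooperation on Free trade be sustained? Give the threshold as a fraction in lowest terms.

14/17

Istria: cooperation gives 15 each period; deviation gives 20 once then 6 forever.
  15/(1−δ) ≥ 20 + 6δ/(1−δ) ⇒ δ ≥ 5/14.
Arland: cooperation gives 14 each period; deviation gives 28 once then 11 forever.
  δ ≥ 14/17.
Both must hold, so the binding constraint is Arland's: δ ≥ 14/17.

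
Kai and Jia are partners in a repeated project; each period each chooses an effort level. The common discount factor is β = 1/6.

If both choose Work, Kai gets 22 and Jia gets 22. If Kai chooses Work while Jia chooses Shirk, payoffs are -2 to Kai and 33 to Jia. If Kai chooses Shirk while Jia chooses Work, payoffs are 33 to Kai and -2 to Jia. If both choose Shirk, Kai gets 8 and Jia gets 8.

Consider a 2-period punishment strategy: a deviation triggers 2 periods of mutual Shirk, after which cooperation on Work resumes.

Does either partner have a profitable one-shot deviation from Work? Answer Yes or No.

Yes

A one-shot deviation gives 33 now, then 8 for 2 periods, then back to 22.
Gain from deviating: (33−22) today; loss: (22−8) in each of the next 2 periods.
No-deviation condition: (22−8)(β+…+β^2) ≥ 33−22, i.e. β+…+β^2 ≥ 11/14.
At β = 1/6: β+…+β^2 = 0.1944 < 0.7857.
So cooperation is not sustainable.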